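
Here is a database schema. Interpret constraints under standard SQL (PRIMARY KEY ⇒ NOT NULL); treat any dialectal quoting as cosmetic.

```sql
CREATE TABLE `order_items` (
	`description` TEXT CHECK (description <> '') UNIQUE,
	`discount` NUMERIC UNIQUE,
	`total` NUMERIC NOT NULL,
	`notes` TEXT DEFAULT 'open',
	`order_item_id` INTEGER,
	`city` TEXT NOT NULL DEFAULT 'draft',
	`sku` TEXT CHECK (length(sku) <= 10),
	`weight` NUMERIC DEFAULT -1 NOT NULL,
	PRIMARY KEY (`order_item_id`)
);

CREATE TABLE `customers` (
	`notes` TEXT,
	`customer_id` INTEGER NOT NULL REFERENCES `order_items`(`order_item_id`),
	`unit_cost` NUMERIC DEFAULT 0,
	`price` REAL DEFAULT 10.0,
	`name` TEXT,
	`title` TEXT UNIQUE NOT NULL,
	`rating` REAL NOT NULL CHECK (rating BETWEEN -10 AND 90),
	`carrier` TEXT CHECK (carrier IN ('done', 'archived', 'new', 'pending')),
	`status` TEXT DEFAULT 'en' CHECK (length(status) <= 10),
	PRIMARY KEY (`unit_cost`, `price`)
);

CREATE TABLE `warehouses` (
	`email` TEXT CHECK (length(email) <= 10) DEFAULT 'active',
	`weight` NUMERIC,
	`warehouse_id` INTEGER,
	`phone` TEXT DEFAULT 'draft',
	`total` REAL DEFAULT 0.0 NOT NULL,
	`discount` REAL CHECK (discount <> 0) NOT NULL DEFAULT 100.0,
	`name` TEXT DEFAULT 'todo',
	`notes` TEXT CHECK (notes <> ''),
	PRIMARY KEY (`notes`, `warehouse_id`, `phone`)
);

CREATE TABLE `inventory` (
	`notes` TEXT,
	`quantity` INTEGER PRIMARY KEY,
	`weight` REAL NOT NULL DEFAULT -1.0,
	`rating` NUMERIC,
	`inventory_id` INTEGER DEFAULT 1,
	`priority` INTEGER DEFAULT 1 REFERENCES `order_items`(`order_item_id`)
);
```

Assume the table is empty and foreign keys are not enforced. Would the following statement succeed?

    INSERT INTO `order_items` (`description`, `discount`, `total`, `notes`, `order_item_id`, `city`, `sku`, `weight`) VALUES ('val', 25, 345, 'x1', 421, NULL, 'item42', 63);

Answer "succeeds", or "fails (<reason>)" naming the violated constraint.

fails (NOT NULL on city)

city is explicitly set to NULL, but city is declared NOT NULL.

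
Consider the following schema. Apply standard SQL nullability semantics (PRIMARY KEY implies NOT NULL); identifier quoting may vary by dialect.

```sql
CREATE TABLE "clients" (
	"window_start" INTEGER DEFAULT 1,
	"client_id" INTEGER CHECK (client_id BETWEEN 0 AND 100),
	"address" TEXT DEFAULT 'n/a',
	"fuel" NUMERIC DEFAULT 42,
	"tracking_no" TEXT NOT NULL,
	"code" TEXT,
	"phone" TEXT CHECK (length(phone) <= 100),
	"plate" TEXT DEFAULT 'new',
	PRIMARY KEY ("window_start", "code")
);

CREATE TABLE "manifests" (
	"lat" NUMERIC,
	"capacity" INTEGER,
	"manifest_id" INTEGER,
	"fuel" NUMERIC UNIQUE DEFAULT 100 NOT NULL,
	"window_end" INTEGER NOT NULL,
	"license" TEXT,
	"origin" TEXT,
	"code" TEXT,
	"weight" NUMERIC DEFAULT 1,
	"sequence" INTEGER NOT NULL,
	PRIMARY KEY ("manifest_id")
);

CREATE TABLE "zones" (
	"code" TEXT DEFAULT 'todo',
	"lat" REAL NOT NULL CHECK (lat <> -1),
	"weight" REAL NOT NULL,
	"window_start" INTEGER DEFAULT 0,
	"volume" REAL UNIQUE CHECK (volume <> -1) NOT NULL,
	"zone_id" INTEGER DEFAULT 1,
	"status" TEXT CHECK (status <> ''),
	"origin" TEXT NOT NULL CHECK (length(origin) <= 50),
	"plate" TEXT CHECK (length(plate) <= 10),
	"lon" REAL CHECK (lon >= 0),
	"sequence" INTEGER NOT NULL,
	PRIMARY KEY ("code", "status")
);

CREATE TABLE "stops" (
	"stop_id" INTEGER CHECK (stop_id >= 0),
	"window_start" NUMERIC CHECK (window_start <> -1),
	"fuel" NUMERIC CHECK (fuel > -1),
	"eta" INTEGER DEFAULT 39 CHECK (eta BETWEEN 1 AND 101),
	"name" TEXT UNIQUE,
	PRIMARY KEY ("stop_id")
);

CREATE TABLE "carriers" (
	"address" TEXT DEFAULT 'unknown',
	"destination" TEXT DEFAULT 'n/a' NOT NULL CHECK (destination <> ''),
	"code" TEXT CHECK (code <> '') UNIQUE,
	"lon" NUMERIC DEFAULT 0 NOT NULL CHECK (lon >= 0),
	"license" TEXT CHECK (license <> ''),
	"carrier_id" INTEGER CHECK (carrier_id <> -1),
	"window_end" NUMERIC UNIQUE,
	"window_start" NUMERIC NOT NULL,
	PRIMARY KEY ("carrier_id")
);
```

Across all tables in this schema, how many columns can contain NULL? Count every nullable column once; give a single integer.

23

clients: 5 nullable (client_id, address, fuel, phone, plate — PK (window_start, code) and explicit NOT NULL columns excluded).
manifests: 6 nullable (lat, capacity, license, origin, code, weight — PK (manifest_id) and explicit NOT NULL columns excluded).
zones: 4 nullable (window_start, zone_id, plate, lon — PK (code, status) and explicit NOT NULL columns excluded).
stops: 4 nullable (window_start, fuel, eta, name — PK (stop_id) and explicit NOT NULL columns excluded).
carriers: 4 nullable (address, code, license, window_end — PK (carrier_id) and explicit NOT NULL columns excluded).
Total: 5 + 6 + 4 + 4 + 4 = 23.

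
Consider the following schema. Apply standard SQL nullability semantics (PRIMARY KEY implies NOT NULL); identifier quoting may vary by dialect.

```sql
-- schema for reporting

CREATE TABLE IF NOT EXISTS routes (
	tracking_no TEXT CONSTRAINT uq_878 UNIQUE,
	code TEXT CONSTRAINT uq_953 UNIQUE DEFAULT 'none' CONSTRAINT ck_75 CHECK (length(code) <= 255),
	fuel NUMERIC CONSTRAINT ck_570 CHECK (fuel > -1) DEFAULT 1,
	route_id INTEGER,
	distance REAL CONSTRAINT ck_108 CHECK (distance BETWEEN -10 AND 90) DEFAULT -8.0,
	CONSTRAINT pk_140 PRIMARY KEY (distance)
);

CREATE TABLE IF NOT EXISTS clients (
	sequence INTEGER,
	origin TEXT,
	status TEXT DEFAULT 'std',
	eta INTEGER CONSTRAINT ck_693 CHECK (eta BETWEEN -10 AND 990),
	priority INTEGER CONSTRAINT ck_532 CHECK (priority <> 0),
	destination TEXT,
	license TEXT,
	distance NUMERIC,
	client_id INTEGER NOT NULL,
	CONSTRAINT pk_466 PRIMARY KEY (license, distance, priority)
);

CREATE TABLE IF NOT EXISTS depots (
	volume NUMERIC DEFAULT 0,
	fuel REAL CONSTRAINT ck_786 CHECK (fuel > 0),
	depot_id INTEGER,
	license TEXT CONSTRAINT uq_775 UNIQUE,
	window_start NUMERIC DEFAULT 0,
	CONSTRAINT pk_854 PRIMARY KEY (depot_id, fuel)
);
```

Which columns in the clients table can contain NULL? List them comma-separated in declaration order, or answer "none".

sequence, origin, status, eta, destination

- sequence: no NOT NULL constraint applies → nullable.
- origin: no NOT NULL constraint applies → nullable.
- status: DEFAULT only fills an omitted column; an explicit NULL is still allowed → nullable.
- eta: CHECK does not forbid NULL (a CHECK constraint passes when its expression is NULL) → nullable.
- priority: part of the PRIMARY KEY, which implies NOT NULL → not nullable.
- destination: no NOT NULL constraint applies → nullable.
- license: part of the PRIMARY KEY, which implies NOT NULL → not nullable.
- distance: part of the PRIMARY KEY, which implies NOT NULL → not nullable.
- client_id: declared NOT NULL → not nullable.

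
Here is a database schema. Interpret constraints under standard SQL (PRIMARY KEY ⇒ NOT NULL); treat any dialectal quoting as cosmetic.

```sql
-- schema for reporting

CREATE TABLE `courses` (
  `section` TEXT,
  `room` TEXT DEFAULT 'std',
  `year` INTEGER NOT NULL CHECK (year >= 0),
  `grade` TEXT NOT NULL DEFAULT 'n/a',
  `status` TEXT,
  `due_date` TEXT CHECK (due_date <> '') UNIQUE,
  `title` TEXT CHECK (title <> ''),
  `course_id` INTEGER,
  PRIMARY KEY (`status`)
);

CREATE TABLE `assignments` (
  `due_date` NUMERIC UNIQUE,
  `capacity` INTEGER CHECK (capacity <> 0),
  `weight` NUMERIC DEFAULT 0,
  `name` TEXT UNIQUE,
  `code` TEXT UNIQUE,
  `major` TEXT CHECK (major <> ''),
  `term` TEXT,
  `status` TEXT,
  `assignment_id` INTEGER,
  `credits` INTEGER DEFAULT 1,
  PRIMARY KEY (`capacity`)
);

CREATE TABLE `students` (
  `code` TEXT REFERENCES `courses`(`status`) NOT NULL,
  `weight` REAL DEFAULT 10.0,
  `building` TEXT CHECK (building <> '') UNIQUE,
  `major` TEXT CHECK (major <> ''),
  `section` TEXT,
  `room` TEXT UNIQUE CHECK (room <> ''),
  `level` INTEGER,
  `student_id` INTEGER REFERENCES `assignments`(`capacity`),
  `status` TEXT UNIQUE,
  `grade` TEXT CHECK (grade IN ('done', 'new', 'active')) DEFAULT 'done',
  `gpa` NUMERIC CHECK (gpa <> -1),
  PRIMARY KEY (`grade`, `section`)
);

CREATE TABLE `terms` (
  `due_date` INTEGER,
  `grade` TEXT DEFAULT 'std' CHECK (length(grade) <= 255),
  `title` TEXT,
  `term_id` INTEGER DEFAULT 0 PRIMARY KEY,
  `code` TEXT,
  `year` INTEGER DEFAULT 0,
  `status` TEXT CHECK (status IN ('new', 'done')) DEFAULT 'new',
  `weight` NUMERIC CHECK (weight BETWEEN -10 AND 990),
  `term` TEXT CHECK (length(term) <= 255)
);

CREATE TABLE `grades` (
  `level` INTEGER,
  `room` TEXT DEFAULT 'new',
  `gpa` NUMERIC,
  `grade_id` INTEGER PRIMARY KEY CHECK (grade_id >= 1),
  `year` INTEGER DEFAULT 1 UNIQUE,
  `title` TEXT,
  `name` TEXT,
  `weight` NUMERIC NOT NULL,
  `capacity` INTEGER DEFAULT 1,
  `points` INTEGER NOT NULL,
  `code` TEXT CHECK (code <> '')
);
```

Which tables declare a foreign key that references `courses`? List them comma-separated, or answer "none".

- students.code references courses(status).

students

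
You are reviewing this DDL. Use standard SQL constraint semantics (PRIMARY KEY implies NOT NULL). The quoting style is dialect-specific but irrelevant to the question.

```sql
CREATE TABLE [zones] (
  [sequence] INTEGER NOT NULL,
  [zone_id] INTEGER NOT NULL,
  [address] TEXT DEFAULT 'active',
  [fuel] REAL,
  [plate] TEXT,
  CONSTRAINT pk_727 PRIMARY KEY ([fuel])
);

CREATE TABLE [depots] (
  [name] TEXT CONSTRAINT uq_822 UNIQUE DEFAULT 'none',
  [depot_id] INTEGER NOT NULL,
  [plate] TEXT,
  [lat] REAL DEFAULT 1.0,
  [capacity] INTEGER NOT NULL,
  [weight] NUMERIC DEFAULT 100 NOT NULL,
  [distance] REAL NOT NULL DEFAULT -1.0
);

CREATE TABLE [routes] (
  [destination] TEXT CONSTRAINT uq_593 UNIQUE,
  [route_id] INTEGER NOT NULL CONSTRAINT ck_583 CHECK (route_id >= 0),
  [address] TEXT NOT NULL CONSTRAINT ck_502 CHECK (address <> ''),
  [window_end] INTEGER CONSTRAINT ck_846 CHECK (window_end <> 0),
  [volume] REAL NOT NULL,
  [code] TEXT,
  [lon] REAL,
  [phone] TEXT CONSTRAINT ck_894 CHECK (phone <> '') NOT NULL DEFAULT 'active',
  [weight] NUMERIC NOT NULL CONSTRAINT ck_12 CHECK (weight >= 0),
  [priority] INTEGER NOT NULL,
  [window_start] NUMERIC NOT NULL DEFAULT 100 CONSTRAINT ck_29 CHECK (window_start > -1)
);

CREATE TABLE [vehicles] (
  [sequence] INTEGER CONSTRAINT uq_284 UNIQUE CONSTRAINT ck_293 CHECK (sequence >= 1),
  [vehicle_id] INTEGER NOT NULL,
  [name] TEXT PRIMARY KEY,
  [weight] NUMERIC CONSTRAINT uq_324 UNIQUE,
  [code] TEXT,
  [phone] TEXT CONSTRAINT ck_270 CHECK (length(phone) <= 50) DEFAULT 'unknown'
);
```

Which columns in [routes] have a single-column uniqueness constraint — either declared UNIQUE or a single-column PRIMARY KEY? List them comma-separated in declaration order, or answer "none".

- destination: declared UNIQUE → unique.
- route_id: no UNIQUE or single-column PK constraint.
- address: no UNIQUE or single-column PK constraint.
- window_end: no UNIQUE or single-column PK constraint.
- volume: no UNIQUE or single-column PK constraint.
- code: no UNIQUE or single-column PK constraint.
- lon: no UNIQUE or single-column PK constraint.
- phone: no UNIQUE or single-column PK constraint.
- weight: no UNIQUE or single-column PK constraint.
- priority: no UNIQUE or single-column PK constraint.
- window_start: no UNIQUE or single-column PK constraint.

destination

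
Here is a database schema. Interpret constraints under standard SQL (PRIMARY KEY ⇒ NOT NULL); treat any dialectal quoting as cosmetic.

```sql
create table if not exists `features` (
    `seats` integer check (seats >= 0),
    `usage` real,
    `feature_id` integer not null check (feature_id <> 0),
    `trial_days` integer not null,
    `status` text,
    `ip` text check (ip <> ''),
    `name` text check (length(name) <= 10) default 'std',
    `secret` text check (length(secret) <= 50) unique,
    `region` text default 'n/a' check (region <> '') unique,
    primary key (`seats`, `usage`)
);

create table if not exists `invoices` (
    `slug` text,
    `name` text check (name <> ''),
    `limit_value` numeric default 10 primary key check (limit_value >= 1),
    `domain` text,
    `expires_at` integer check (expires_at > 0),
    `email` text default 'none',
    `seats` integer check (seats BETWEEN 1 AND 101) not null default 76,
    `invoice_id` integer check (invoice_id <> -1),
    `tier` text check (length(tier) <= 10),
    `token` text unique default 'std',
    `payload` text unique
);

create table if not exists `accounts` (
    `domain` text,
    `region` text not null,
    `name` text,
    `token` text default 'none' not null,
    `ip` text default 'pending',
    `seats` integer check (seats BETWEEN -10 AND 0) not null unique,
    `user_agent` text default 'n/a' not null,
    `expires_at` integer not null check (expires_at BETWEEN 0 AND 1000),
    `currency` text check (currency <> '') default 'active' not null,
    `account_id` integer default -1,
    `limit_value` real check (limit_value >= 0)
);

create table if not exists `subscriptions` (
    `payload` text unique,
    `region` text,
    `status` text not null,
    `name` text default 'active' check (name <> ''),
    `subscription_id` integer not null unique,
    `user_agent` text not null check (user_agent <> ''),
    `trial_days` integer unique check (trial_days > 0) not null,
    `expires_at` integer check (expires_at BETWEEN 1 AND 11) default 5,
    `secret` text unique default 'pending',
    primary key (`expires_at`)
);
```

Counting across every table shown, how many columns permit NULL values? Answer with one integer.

23

features: 5 nullable (status, ip, name, secret, region — PK (seats, usage) and explicit NOT NULL columns excluded).
invoices: 9 nullable (slug, name, domain, expires_at, email, invoice_id, tier, token, payload — PK (limit_value) and explicit NOT NULL columns excluded).
accounts: 5 nullable (domain, name, ip, account_id, limit_value — PK none and explicit NOT NULL columns excluded).
subscriptions: 4 nullable (payload, region, name, secret — PK (expires_at) and explicit NOT NULL columns excluded).
Total: 5 + 9 + 5 + 4 = 23.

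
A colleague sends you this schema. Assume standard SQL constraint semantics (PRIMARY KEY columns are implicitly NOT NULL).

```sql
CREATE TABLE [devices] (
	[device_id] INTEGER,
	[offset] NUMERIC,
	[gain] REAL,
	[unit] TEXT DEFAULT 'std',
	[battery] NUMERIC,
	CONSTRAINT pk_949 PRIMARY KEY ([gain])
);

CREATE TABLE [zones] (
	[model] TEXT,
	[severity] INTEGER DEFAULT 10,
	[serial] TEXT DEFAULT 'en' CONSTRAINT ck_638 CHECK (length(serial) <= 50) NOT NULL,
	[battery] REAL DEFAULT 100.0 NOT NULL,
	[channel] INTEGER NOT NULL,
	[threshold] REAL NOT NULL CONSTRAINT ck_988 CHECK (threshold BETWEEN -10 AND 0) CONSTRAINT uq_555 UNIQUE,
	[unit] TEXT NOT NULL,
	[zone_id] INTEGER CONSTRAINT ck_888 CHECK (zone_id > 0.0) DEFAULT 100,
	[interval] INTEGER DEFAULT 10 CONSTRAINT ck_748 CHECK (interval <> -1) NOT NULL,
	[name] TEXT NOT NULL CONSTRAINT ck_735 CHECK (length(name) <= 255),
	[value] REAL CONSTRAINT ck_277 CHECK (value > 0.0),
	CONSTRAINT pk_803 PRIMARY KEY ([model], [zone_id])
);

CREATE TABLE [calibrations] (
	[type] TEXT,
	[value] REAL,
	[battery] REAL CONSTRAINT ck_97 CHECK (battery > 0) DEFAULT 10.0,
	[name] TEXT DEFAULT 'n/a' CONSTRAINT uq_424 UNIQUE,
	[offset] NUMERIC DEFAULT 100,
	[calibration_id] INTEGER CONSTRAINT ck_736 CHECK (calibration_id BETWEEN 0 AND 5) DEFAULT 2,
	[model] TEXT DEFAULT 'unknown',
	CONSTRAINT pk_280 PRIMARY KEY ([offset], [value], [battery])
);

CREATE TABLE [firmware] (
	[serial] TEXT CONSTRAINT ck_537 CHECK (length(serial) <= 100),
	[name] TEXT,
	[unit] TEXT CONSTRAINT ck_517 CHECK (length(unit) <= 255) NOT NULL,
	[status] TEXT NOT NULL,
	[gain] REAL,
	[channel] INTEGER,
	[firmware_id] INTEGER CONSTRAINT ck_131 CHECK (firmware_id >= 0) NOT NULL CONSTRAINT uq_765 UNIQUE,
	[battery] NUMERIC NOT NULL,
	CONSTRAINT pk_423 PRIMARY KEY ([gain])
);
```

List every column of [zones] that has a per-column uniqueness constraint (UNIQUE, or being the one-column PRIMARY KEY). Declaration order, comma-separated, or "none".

- model: part of a composite PRIMARY KEY — only the tuple is unique, not this column on its own.
- severity: no UNIQUE or single-column PK constraint.
- serial: no UNIQUE or single-column PK constraint.
- battery: no UNIQUE or single-column PK constraint.
- channel: no UNIQUE or single-column PK constraint.
- threshold: declared UNIQUE → unique.
- unit: no UNIQUE or single-column PK constraint.
- zone_id: part of a composite PRIMARY KEY — only the tuple is unique, not this column on its own.
- interval: no UNIQUE or single-column PK constraint.
- name: no UNIQUE or single-column PK constraint.
- value: no UNIQUE or single-column PK constraint.

threshold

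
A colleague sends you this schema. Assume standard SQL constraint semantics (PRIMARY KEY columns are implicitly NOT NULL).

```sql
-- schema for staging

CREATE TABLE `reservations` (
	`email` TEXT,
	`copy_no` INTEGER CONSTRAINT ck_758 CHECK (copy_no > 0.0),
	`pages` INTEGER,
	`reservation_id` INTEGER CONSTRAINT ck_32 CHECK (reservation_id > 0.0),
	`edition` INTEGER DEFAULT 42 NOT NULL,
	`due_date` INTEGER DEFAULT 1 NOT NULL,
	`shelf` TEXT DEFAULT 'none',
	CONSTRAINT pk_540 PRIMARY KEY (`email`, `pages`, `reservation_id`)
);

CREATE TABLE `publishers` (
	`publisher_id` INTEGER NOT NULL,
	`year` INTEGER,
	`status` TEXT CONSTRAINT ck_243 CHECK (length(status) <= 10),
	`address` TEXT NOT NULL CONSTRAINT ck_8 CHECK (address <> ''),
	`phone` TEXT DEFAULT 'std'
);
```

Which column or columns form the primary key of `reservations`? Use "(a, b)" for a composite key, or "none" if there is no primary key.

A table-level PRIMARY KEY clause names 3 columns: email, pages, reservation_id.
This is a composite key — the combination is unique, not each column individually.

(email, pages, reservation_id)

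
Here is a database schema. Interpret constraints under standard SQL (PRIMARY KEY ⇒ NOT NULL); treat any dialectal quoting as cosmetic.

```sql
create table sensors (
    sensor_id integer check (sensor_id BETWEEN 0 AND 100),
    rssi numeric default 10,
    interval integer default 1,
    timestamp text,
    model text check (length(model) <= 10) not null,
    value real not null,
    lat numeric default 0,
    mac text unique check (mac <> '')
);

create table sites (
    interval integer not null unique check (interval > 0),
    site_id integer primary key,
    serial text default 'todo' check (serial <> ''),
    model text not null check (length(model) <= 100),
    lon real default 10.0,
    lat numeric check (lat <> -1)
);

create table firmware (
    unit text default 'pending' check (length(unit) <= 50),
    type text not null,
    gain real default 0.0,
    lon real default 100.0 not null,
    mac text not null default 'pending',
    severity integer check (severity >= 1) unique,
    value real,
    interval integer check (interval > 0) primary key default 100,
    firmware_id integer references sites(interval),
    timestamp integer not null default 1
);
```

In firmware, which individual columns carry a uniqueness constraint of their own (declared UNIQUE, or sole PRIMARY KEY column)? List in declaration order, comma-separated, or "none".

severity, interval

- unit: no UNIQUE or single-column PK constraint.
- type: no UNIQUE or single-column PK constraint.
- gain: no UNIQUE or single-column PK constraint.
- lon: no UNIQUE or single-column PK constraint.
- mac: no UNIQUE or single-column PK constraint.
- severity: declared UNIQUE → unique.
- value: no UNIQUE or single-column PK constraint.
- interval: single-column PRIMARY KEY → unique.
- firmware_id: no UNIQUE or single-column PK constraint.
- timestamp: no UNIQUE or single-column PK constraint.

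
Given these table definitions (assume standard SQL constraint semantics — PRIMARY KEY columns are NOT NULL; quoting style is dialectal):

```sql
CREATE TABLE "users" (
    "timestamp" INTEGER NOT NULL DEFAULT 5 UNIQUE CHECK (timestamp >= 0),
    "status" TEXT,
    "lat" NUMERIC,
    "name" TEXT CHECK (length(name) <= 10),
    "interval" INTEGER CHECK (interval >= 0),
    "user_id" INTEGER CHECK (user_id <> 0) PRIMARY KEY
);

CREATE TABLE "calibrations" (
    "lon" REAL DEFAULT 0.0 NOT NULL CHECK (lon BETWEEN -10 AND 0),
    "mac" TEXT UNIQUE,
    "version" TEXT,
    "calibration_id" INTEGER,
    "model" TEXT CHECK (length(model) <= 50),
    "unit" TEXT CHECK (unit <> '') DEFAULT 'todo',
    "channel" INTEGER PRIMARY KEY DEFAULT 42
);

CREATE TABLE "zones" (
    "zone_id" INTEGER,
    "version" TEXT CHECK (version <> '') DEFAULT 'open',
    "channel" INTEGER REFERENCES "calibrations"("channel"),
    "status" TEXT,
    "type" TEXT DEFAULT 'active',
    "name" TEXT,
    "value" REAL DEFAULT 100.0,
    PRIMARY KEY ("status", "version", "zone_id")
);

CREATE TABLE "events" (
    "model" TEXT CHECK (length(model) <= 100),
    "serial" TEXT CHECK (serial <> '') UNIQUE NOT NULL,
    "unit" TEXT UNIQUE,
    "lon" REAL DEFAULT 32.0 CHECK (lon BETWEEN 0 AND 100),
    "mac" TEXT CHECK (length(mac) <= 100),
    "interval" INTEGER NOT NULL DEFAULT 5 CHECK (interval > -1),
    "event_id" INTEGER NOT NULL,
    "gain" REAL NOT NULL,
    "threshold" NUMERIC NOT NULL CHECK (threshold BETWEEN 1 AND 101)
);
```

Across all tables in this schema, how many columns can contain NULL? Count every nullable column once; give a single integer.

17

users: 4 nullable (status, lat, name, interval — PK (user_id) and explicit NOT NULL columns excluded).
calibrations: 5 nullable (mac, version, calibration_id, model, unit — PK (channel) and explicit NOT NULL columns excluded).
zones: 4 nullable (channel, type, name, value — PK (status, version, zone_id) and explicit NOT NULL columns excluded).
events: 4 nullable (model, unit, lon, mac — PK none and explicit NOT NULL columns excluded).
Total: 4 + 5 + 4 + 4 = 17.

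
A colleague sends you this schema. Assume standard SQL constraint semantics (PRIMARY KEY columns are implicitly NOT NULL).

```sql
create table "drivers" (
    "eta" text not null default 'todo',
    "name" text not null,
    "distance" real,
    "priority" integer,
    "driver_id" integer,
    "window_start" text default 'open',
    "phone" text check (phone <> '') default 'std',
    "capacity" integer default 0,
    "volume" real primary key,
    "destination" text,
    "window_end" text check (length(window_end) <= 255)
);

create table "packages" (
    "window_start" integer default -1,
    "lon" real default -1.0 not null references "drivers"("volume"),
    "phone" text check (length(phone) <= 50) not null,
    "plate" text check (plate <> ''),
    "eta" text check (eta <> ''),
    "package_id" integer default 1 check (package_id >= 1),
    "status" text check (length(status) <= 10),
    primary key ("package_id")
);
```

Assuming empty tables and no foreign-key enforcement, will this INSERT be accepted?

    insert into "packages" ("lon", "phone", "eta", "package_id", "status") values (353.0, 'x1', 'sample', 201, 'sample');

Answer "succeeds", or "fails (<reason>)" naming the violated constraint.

NOT NULL columns: lon is supplied; package_id is supplied; phone is supplied.
CHECK constraints: 'x1' satisfies (length(phone) <= 50); 'sample' satisfies (eta <> ''); 201 satisfies (package_id >= 1); 'sample' satisfies (length(status) <= 10).
No constraint is violated.

succeeds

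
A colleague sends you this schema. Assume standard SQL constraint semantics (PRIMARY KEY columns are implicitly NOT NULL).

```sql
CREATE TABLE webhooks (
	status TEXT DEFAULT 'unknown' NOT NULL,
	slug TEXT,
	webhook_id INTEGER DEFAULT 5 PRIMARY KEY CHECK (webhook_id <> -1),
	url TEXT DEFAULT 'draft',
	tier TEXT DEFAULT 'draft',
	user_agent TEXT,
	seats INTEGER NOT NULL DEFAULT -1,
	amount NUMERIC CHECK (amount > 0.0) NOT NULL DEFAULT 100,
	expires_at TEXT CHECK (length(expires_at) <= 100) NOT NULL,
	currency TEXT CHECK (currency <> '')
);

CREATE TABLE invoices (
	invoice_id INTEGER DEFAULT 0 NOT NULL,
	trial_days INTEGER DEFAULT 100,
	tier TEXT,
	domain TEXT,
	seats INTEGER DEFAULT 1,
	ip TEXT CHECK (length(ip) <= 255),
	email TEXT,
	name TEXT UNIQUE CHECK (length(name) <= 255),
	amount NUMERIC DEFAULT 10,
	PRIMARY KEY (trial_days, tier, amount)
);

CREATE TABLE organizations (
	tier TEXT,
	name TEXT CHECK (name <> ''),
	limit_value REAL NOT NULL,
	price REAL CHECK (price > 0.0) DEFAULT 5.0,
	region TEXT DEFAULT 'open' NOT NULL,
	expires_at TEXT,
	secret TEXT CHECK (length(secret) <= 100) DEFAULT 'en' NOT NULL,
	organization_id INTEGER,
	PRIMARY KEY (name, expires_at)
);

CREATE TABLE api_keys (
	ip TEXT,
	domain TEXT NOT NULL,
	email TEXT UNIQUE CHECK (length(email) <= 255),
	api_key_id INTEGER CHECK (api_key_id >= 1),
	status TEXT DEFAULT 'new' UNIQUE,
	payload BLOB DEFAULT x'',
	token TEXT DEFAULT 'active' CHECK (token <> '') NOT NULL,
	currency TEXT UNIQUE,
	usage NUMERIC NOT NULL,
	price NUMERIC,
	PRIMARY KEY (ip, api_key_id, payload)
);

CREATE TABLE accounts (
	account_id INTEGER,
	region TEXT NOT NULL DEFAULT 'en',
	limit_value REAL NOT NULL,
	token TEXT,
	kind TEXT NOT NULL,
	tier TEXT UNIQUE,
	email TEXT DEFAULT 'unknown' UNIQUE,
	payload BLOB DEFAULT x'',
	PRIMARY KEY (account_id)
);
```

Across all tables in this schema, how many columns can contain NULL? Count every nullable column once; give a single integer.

webhooks: 5 nullable (slug, url, tier, user_agent, currency — PK (webhook_id) and explicit NOT NULL columns excluded).
invoices: 5 nullable (domain, seats, ip, email, name — PK (trial_days, tier, amount) and explicit NOT NULL columns excluded).
organizations: 3 nullable (tier, price, organization_id — PK (name, expires_at) and explicit NOT NULL columns excluded).
api_keys: 4 nullable (email, status, currency, price — PK (ip, api_key_id, payload) and explicit NOT NULL columns excluded).
accounts: 4 nullable (token, tier, email, payload — PK (account_id) and explicit NOT NULL columns excluded).
Total: 5 + 5 + 3 + 4 + 4 = 21.

21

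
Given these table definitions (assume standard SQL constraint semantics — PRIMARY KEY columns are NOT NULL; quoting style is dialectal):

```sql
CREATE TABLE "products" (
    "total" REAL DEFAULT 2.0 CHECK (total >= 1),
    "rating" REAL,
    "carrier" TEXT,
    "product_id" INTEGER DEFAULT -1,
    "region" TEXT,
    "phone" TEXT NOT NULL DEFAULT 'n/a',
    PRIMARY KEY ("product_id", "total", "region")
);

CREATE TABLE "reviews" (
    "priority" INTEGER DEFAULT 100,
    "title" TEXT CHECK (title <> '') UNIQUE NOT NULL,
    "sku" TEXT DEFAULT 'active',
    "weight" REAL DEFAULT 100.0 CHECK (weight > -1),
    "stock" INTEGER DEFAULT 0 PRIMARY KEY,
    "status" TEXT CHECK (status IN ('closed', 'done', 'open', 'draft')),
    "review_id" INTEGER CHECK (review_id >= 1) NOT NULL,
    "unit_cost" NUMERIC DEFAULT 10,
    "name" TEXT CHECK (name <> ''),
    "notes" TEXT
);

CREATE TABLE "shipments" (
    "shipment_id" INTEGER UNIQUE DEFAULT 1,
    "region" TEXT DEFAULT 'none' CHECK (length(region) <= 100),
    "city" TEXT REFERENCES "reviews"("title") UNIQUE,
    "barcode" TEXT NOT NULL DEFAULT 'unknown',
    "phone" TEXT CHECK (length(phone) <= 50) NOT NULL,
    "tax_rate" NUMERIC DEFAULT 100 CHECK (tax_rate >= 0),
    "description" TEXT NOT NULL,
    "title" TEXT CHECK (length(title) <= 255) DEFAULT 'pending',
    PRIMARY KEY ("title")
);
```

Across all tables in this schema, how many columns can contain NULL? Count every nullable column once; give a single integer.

products: 2 nullable (rating, carrier — PK (product_id, total, region) and explicit NOT NULL columns excluded).
reviews: 7 nullable (priority, sku, weight, status, unit_cost, name, notes — PK (stock) and explicit NOT NULL columns excluded).
shipments: 4 nullable (shipment_id, region, city, tax_rate — PK (title) and explicit NOT NULL columns excluded).
Total: 2 + 7 + 4 = 13.

13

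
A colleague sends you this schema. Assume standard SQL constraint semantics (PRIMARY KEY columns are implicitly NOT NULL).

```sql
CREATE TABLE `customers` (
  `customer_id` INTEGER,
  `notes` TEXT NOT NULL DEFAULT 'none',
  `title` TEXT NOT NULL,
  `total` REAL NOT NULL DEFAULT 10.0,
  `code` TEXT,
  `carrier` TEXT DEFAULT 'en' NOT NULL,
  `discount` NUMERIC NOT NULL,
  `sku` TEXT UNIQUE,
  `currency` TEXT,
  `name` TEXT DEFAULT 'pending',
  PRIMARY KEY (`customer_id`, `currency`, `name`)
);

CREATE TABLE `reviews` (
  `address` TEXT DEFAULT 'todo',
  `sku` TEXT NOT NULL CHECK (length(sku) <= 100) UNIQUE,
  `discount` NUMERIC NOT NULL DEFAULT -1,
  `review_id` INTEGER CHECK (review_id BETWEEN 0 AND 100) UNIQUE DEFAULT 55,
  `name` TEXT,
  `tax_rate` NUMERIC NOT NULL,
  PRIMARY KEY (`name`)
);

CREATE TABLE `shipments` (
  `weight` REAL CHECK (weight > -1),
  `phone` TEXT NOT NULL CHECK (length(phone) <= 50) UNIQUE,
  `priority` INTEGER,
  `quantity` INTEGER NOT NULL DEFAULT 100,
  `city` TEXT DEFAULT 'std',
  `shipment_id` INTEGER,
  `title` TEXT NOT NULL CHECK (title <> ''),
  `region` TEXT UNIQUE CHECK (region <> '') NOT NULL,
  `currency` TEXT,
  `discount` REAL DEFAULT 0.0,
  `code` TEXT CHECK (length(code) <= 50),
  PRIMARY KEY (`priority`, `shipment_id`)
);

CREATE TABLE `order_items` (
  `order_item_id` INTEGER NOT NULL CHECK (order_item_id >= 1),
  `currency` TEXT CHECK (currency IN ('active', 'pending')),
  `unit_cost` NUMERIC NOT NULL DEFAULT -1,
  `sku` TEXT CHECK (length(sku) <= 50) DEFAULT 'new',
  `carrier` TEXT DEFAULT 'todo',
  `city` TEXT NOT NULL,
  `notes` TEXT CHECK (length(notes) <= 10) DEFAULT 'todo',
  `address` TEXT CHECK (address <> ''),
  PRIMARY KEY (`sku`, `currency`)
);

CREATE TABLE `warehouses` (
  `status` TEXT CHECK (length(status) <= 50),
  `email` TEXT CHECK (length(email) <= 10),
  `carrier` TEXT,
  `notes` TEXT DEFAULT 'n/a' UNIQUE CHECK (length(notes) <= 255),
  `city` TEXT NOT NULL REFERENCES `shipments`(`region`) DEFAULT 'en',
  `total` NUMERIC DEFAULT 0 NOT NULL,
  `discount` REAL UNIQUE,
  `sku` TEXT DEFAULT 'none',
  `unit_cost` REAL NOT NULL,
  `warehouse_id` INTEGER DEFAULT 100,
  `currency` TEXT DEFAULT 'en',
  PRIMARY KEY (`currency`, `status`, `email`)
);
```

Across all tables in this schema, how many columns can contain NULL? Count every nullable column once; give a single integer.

customers: 2 nullable (code, sku — PK (customer_id, currency, name) and explicit NOT NULL columns excluded).
reviews: 2 nullable (address, review_id — PK (name) and explicit NOT NULL columns excluded).
shipments: 5 nullable (weight, city, currency, discount, code — PK (priority, shipment_id) and explicit NOT NULL columns excluded).
order_items: 3 nullable (carrier, notes, address — PK (sku, currency) and explicit NOT NULL columns excluded).
warehouses: 5 nullable (carrier, notes, discount, sku, warehouse_id — PK (currency, status, email) and explicit NOT NULL columns excluded).
Total: 2 + 2 + 5 + 3 + 5 = 17.

17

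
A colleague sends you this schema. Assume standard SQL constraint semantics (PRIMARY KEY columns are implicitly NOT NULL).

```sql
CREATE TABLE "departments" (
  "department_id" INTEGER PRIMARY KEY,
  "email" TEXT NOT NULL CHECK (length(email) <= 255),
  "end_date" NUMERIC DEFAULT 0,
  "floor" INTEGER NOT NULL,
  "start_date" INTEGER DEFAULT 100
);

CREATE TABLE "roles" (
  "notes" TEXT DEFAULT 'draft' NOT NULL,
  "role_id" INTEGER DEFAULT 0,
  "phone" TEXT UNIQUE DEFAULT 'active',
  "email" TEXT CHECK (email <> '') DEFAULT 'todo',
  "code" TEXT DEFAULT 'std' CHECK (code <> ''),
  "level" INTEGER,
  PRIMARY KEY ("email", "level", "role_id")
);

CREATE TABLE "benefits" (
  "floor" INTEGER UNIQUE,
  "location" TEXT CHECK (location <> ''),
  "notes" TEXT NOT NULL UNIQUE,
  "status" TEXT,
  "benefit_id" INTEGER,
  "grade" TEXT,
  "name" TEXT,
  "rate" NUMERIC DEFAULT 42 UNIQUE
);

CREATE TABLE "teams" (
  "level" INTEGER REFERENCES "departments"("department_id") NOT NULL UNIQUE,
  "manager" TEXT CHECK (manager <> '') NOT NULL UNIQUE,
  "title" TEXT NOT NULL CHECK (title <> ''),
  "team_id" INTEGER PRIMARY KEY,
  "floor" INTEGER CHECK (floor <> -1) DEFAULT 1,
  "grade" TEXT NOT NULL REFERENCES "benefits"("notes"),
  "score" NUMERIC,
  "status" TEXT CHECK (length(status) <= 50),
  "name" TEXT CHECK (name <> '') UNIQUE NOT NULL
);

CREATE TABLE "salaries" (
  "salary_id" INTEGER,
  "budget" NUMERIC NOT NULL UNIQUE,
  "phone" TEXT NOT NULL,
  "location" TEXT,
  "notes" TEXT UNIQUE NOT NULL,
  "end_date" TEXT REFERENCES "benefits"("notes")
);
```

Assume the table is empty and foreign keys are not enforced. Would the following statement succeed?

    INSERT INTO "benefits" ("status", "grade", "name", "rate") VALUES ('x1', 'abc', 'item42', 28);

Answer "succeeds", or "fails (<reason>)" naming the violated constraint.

notes is omitted from the column list and has no DEFAULT, so it would receive NULL.
But notes is declared NOT NULL.

fails (NOT NULL on notes)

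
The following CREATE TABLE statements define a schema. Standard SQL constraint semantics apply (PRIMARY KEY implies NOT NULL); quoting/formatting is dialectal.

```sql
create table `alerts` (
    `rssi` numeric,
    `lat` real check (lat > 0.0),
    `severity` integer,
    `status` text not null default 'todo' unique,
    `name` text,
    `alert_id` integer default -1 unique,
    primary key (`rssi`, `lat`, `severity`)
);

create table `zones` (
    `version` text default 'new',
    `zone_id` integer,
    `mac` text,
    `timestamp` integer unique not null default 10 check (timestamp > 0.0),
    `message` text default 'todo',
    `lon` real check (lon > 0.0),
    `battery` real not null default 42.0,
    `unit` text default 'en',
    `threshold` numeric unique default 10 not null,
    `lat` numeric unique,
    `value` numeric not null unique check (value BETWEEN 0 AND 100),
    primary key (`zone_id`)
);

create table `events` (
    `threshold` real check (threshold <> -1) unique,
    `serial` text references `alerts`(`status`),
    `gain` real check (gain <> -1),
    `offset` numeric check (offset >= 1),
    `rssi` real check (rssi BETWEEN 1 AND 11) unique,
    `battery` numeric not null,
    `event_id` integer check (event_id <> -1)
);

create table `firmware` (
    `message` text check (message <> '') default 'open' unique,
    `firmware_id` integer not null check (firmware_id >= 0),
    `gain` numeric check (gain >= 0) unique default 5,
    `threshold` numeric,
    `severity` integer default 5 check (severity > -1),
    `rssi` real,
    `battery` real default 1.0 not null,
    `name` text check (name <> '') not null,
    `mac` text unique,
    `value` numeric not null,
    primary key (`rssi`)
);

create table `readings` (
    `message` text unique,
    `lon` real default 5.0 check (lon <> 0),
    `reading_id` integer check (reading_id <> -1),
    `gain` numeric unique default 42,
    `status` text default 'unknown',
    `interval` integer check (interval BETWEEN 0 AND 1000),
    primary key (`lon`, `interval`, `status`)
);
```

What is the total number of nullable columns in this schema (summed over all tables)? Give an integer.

alerts: 2 nullable (name, alert_id — PK (rssi, lat, severity) and explicit NOT NULL columns excluded).
zones: 6 nullable (version, mac, message, lon, unit, lat — PK (zone_id) and explicit NOT NULL columns excluded).
events: 6 nullable (threshold, serial, gain, offset, rssi, event_id — PK none and explicit NOT NULL columns excluded).
firmware: 5 nullable (message, gain, threshold, severity, mac — PK (rssi) and explicit NOT NULL columns excluded).
readings: 3 nullable (message, reading_id, gain — PK (lon, interval, status) and explicit NOT NULL columns excluded).
Total: 2 + 6 + 6 + 5 + 3 = 22.

22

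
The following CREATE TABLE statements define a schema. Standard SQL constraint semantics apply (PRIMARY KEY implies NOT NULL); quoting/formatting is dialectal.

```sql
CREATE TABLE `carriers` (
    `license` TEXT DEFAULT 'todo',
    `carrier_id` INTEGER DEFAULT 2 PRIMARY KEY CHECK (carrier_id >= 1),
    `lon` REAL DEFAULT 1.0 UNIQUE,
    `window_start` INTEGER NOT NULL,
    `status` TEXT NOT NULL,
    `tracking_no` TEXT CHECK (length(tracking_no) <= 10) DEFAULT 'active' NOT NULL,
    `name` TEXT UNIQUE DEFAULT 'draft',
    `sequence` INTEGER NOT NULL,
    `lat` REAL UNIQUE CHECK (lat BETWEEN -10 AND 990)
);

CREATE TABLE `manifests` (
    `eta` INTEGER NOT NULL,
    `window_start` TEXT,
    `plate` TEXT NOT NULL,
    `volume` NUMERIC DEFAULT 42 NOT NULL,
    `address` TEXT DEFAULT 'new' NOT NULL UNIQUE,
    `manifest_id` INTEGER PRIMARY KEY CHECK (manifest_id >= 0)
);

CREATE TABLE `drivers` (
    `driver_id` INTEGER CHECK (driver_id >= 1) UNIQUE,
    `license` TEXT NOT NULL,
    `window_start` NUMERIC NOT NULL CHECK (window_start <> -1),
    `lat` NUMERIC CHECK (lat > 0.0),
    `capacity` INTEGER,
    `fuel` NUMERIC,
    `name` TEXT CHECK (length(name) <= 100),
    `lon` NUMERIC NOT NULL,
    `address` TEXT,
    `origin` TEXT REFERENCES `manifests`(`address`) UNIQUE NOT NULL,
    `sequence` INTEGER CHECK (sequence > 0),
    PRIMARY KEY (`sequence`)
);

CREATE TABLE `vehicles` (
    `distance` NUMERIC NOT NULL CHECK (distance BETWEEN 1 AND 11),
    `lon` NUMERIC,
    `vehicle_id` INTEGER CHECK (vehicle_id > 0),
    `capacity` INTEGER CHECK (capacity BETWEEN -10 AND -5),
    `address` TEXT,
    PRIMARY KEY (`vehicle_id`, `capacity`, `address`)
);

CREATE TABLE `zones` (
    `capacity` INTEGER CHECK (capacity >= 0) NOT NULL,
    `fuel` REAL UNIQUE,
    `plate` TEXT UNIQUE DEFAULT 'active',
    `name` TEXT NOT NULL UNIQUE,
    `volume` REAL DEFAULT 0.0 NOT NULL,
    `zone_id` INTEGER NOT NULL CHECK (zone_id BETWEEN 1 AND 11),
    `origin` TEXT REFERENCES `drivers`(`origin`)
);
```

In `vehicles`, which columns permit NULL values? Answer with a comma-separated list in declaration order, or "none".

- distance: declared NOT NULL → not nullable.
- lon: no NOT NULL constraint applies → nullable.
- vehicle_id: part of the PRIMARY KEY, which implies NOT NULL → not nullable.
- capacity: part of the PRIMARY KEY, which implies NOT NULL → not nullable.
- address: part of the PRIMARY KEY, which implies NOT NULL → not nullable.

lon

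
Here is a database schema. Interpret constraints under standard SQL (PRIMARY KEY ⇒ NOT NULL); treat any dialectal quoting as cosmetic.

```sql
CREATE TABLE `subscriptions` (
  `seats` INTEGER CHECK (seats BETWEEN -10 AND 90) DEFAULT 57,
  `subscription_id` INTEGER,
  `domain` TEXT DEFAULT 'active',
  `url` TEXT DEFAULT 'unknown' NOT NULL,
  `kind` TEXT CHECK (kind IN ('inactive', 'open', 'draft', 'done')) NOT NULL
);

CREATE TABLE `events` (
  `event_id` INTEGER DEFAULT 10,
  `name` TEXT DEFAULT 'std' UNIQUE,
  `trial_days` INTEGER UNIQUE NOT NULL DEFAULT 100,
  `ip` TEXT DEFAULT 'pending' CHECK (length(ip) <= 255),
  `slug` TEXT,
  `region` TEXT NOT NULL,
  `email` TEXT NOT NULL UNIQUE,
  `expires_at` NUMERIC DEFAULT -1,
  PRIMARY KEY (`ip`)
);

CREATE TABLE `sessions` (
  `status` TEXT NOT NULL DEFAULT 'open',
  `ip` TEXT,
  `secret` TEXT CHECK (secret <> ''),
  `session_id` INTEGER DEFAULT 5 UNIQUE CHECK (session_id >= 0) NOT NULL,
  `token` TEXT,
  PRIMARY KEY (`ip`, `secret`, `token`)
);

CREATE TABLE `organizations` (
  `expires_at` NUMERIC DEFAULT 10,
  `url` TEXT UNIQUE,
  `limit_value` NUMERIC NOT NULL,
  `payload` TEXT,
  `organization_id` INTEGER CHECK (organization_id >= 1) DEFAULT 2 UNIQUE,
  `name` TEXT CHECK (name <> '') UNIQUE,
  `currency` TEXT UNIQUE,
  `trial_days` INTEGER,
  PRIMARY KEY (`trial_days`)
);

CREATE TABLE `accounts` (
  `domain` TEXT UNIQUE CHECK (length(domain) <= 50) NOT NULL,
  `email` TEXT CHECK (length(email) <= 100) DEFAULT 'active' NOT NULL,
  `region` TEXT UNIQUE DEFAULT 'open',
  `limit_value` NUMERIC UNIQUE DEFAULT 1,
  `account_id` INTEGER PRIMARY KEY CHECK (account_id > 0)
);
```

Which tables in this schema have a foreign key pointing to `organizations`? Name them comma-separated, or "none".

No REFERENCES clause anywhere in the schema names organizations.

none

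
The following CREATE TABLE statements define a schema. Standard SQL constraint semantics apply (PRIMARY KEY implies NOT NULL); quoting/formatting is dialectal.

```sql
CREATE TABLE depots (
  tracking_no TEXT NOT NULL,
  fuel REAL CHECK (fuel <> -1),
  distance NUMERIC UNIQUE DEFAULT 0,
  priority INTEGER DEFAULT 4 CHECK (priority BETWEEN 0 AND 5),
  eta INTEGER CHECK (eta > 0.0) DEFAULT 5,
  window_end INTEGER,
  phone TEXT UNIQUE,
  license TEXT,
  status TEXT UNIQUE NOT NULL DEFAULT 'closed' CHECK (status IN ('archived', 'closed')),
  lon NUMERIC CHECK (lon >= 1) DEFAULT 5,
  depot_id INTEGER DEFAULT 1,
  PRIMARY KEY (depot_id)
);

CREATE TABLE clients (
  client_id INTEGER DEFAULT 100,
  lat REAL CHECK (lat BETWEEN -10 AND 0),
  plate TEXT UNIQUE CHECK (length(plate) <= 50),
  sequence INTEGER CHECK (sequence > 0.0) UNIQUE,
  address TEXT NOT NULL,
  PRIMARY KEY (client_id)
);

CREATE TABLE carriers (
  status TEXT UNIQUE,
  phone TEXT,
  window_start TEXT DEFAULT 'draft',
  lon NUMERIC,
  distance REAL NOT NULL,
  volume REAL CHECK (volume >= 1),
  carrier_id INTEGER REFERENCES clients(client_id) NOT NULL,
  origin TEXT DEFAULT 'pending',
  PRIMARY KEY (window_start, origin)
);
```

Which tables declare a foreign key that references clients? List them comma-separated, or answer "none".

carriers

- carriers.carrier_id references clients(client_id).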